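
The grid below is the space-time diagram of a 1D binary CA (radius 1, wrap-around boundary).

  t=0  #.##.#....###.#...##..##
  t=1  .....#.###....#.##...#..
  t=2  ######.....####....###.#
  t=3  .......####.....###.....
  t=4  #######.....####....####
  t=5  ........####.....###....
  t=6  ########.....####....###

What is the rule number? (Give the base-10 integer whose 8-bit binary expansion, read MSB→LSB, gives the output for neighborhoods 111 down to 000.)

7

  ### -> .   bit 7 = 0  t=0,i=11
  ##. -> .   bit 6 = 0  t=0,i=0
  #.# -> .   bit 5 = 0  t=0,i=1
  #.. -> .   bit 4 = 0  t=0,i=6
  .## -> .   bit 3 = 0  t=0,i=2
  .#. -> #   bit 2 = 1  t=0,i=5
  ..# -> #   bit 1 = 1  t=0,i=9
  ... -> #   bit 0 = 1  t=0,i=7
  bits 00000111 = 7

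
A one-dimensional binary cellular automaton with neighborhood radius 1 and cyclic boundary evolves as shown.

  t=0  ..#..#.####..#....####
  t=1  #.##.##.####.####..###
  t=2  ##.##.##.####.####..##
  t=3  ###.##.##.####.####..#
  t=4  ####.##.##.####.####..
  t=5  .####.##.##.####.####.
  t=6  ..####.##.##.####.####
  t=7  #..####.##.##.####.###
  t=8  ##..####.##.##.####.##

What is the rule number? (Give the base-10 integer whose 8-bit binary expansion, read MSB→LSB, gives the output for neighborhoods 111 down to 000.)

  ### -> #   bit 7 = 1  t=0,i=8
  ##. -> #   bit 6 = 1  t=0,i=10
  #.# -> #   bit 5 = 1  t=0,i=6
  #.. -> #   bit 4 = 1  t=0,i=0
  .## -> .   bit 3 = 0  t=0,i=7
  .#. -> #   bit 2 = 1  t=0,i=2
  ..# -> .   bit 1 = 0  t=0,i=1
  ... -> #   bit 0 = 1  t=0,i=15
  bits 11110101 = 245

245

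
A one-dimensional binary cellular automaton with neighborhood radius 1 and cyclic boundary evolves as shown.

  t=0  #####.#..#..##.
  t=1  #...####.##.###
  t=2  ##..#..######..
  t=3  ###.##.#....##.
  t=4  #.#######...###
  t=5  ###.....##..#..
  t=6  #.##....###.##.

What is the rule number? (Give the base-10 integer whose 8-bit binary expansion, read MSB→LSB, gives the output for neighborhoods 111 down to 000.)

  nb ###: next=.  (t=0,i=1, bit7=0)
  nb ##.: next=#  (t=0,i=4, bit6=1)
  nb #.#: next=#  (t=0,i=5, bit5=1)
  nb #..: next=#  (t=0,i=7, bit4=1)
  nb .##: next=#  (t=0,i=0, bit3=1)
  nb .#.: next=#  (t=0,i=6, bit2=1)
  nb ..#: next=.  (t=0,i=8, bit1=0)
  nb ...: next=.  (t=1,i=2, bit0=0)
  bits 01111100 = 124

124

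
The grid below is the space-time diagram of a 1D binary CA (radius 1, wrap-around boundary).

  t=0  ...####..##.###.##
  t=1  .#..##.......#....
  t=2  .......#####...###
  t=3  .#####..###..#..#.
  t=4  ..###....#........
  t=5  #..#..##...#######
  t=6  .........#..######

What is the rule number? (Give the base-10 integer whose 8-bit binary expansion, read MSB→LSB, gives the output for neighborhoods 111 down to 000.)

  nb ###: next=#  (t=0,i=4, bit7=1)
  nb ##.: next=.  (t=0,i=6, bit6=0)
  nb #.#: next=.  (t=0,i=11, bit5=0)
  nb #..: next=.  (t=0,i=0, bit4=0)
  nb .##: next=.  (t=0,i=3, bit3=0)
  nb .#.: next=.  (t=1,i=1, bit2=0)
  nb ..#: next=.  (t=0,i=2, bit1=0)
  nb ...: next=#  (t=0,i=1, bit0=1)
  bits 10000001 = 129

129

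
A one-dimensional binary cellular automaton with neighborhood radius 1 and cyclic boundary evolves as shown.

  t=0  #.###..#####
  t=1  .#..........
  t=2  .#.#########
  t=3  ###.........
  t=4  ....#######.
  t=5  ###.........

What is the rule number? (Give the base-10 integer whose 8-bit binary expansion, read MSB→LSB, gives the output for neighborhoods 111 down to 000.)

37

  ###|.  b7=0 t=0,i=3
  ##.|.  b6=0 t=0,i=0
  #.#|#  b5=1 t=0,i=1
  #..|.  b4=0 t=0,i=5
  .##|.  b3=0 t=0,i=2
  .#.|#  b2=1 t=1,i=1
  ..#|.  b1=0 t=0,i=6
  ...|#  b0=1 t=1,i=3
  bits 00100101 = 37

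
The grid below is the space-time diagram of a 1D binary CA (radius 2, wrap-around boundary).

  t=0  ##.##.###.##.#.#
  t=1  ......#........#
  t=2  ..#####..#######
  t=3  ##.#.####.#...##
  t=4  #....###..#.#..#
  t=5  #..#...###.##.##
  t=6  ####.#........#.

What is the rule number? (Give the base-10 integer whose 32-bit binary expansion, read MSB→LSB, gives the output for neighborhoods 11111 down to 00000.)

1386124375

  [31] ##### => .  t=2,i=4
  [30] ####. => #  t=2,i=5
  [29] ###.# => .  t=0,i=1
  [28] ###.. => #  t=2,i=6
  [27] ##.## => .  t=0,i=2
  [26] ##.#. => .  t=0,i=12
  [25] ##..# => #  t=2,i=0
  [24] ##... => .  t=4,i=1
  [23] #.### => #  t=0,i=6
  [22] #.##. => .  t=0,i=3
  [21] #.#.# => .  t=0,i=13
  [20] #.#.. => #  t=3,i=10
  [19] #..## => #  t=2,i=1
  [18] #..#. => #  t=4,i=9
  [17] #...# => #  t=3,i=12
  [16] #.... => .  t=1,i=1
  [15] .#### => #  t=2,i=3
  [14] .###. => .  t=0,i=0
  [13] .##.# => .  t=0,i=4
  [12] .##.. => #  t=4,i=0
  [11] .#.## => .  t=0,i=14
  [10] .#.#. => #  t=4,i=11
  [9] .#..# => .  t=4,i=13
  [8] .#... => .  t=1,i=0
  [7] ..### => .  t=2,i=2
  [6] ..##. => #  t=4,i=15
  [5] ..#.# => .  t=4,i=10
  [4] ..#.. => #  t=1,i=6
  [3] ...## => .  t=3,i=13
  [2] ...#. => #  t=1,i=5
  [1] ....# => #  t=1,i=4
  [0] ..... => #  t=1,i=2
  bits 01010010100111101001010001010111 = 1386124375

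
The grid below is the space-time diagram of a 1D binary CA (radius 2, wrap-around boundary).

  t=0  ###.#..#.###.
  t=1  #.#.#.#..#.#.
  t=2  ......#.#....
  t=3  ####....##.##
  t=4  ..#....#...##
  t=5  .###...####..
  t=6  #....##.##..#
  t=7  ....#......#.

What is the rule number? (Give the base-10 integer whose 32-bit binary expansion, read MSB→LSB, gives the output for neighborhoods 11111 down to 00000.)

1621000473

  [31] ##### => .  t=3,i=0
  [30] ####. => #  t=3,i=2
  [29] ###.# => #  t=0,i=2
  [28] ###.. => .  t=3,i=3
  [27] ##.## => .  t=0,i=12
  [26] ##.#. => .  t=0,i=3
  [25] ##..# => .  t=4,i=0
  [24] ##... => .  t=3,i=4
  [23] #.### => #  t=0,i=0
  [22] #.##. => .  t=6,i=8
  [21] #.#.# => .  t=1,i=0
  [20] #.#.. => #  t=0,i=4
  [19] #..## => #  t=6,i=11
  [18] #..#. => #  t=0,i=6
  [17] #...# => #  t=4,i=9
  [16] #.... => .  t=2,i=10
  [15] .#### => #  t=3,i=12
  [14] .###. => .  t=0,i=1
  [13] .##.# => .  t=3,i=9
  [12] .##.. => .  t=4,i=12
  [11] .#.## => .  t=0,i=8
  [10] .#.#. => .  t=1,i=1
  [9] .#..# => .  t=0,i=5
  [8] .#... => #  t=2,i=9
  [7] ..### => .  t=5,i=1
  [6] ..##. => .  t=3,i=8
  [5] ..#.# => .  t=0,i=7
  [4] ..#.. => #  t=4,i=2
  [3] ...## => #  t=3,i=7
  [2] ...#. => .  t=2,i=5
  [1] ....# => .  t=2,i=4
  [0] ..... => #  t=2,i=0
  bits 01100000100111101000000100011001 = 1621000473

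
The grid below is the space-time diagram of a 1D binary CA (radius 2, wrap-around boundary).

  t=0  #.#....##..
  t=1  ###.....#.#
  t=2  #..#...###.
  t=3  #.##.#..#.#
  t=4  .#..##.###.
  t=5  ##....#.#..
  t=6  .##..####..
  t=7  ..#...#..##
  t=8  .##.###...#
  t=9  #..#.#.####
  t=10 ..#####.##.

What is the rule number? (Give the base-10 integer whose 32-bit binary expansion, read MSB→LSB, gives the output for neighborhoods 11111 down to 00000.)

2369182772

  #####|#  b31=1 t=9,i=9
  ####.|.  b30=0 t=1,i=1
  ###.#|.  b29=0 t=2,i=9
  ###..|.  b28=0 t=1,i=2
  ##.##|#  b27=1 t=3,i=1
  ##.#.|#  b26=1 t=2,i=10
  ##..#|.  b25=0 t=0,i=9
  ##...|#  b24=1 t=1,i=3
  #.###|.  b23=0 t=1,i=10
  #.##.|.  b22=0 t=3,i=2
  #.#.#|#  b21=1 t=9,i=5
  #.#..|#  b20=1 t=0,i=2
  #..##|.  b19=0 t=4,i=3
  #..#.|#  b18=1 t=0,i=10
  #...#|#  b17=1 t=2,i=5
  #....|.  b16=0 t=0,i=4
  .####|#  b15=1 t=1,i=0
  .###.|#  b14=1 t=2,i=8
  .##.#|.  b13=0 t=3,i=0
  .##..|#  b12=1 t=0,i=8
  .#.##|#  b11=1 t=1,i=9
  .#.#.|#  b10=1 t=0,i=1
  .#..#|.  b9=0 t=2,i=1
  .#...|.  b8=0 t=0,i=3
  ..###|.  b7=0 t=2,i=7
  ..##.|.  b6=0 t=0,i=7
  ..#.#|#  b5=1 t=0,i=0
  ..#..|#  b4=1 t=2,i=3
  ...##|.  b3=0 t=0,i=6
  ...#.|#  b2=1 t=1,i=7
  ....#|.  b1=0 t=0,i=5
  .....|.  b0=0 t=1,i=5
  bits 10001101001101101101110000110100 = 2369182772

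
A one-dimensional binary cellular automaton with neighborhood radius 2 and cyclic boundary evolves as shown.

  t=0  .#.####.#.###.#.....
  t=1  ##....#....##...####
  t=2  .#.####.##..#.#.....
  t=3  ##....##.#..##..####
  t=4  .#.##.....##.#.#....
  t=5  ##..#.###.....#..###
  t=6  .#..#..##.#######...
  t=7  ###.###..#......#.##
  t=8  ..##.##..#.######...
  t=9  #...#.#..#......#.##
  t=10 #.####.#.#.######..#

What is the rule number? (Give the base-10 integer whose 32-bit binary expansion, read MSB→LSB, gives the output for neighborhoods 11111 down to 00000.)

940267063

  #####|.  b31=0 t=1,i=18
  ####.|.  b30=0 t=0,i=5
  ###.#|#  b29=1 t=0,i=6
  ###..|#  b28=1 t=1,i=1
  ##.##|#  b27=1 t=2,i=7
  ##.#.|.  b26=0 t=0,i=7
  ##..#|.  b25=0 t=2,i=10
  ##...|.  b24=0 t=1,i=2
  #.###|.  b23=0 t=0,i=3
  #.##.|.  b22=0 t=2,i=8
  #.#.#|.  b21=0 t=0,i=8
  #.#..|.  b20=0 t=0,i=14
  #..##|#  b19=1 t=3,i=11
  #..#.|.  b18=0 t=2,i=11
  #...#|#  b17=1 t=1,i=14
  #....|#  b16=1 t=0,i=16
  .####|.  b15=0 t=0,i=4
  .###.|#  b14=1 t=0,i=11
  .##.#|.  b13=0 t=3,i=7
  .##..|#  b12=1 t=1,i=12
  .#.##|.  b11=0 t=0,i=2
  .#.#.|#  b10=1 t=2,i=13
  .#..#|#  b9=1 t=3,i=10
  .#...|.  b8=0 t=0,i=15
  ..###|.  b7=0 t=1,i=16
  ..##.|.  b6=0 t=1,i=11
  ..#.#|#  b5=1 t=0,i=1
  ..#..|#  b4=1 t=1,i=6
  ...##|.  b3=0 t=1,i=10
  ...#.|#  b2=1 t=0,i=0
  ....#|#  b1=1 t=0,i=19
  .....|#  b0=1 t=0,i=17
  bits 00111000000010110101011000110111 = 940267063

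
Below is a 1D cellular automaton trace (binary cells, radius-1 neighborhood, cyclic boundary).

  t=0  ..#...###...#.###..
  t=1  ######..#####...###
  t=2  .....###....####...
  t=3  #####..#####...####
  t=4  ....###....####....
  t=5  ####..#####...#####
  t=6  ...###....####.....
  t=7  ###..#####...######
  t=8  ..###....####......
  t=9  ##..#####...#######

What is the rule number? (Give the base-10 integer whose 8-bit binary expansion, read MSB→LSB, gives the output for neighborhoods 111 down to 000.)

  ###|.  b7=0 t=0,i=7
  ##.|#  b6=1 t=0,i=8
  #.#|.  b5=0 t=0,i=13
  #..|#  b4=1 t=0,i=3
  .##|.  b3=0 t=0,i=6
  .#.|#  b2=1 t=0,i=2
  ..#|#  b1=1 t=0,i=1
  ...|#  b0=1 t=0,i=0
  bits 01010111 = 87

87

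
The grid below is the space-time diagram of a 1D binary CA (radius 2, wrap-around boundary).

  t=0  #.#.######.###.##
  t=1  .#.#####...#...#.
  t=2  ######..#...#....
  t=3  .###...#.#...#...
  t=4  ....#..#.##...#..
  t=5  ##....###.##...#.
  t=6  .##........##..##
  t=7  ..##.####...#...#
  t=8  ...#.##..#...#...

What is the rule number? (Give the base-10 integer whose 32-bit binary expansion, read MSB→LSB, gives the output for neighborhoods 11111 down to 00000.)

2241116449

  nb #####: next=#  (t=0,i=6, bit31=1)
  nb ####.: next=.  (t=0,i=8, bit30=0)
  nb ###.#: next=.  (t=0,i=0, bit29=0)
  nb ###..: next=.  (t=1,i=7, bit28=0)
  nb ##.##: next=.  (t=0,i=10, bit27=0)
  nb ##.#.: next=#  (t=0,i=1, bit26=1)
  nb ##..#: next=.  (t=2,i=6, bit25=0)
  nb ##...: next=#  (t=1,i=8, bit24=1)
  nb #.###: next=#  (t=0,i=4, bit23=1)
  nb #.##.: next=.  (t=4,i=9, bit22=0)
  nb #.#.#: next=.  (t=0,i=2, bit21=0)
  nb #.#..: next=#  (t=3,i=9, bit20=1)
  nb #..##: next=.  (t=6,i=14, bit19=0)
  nb #..#.: next=#  (t=1,i=0, bit18=1)
  nb #...#: next=.  (t=1,i=9, bit17=0)
  nb #....: next=.  (t=2,i=14, bit16=0)
  nb .####: next=#  (t=0,i=5, bit15=1)
  nb .###.: next=.  (t=0,i=12, bit14=0)
  nb .##.#: next=#  (t=6,i=16, bit13=1)
  nb .##..: next=#  (t=4,i=10, bit12=1)
  nb .#.##: next=#  (t=0,i=3, bit11=1)
  nb .#.#.: next=.  (t=3,i=8, bit10=0)
  nb .#..#: next=.  (t=1,i=16, bit9=0)
  nb .#...: next=#  (t=1,i=12, bit8=1)
  nb ..###: next=.  (t=2,i=0, bit7=0)
  nb ..##.: next=.  (t=6,i=11, bit6=0)
  nb ..#.#: next=#  (t=1,i=1, bit5=1)
  nb ..#..: next=.  (t=1,i=11, bit4=0)
  nb ...##: next=.  (t=2,i=16, bit3=0)
  nb ...#.: next=.  (t=1,i=10, bit2=0)
  nb ....#: next=.  (t=2,i=15, bit1=0)
  nb .....: next=#  (t=4,i=0, bit0=1)
  bits 10000101100101001011100100100001 = 2241116449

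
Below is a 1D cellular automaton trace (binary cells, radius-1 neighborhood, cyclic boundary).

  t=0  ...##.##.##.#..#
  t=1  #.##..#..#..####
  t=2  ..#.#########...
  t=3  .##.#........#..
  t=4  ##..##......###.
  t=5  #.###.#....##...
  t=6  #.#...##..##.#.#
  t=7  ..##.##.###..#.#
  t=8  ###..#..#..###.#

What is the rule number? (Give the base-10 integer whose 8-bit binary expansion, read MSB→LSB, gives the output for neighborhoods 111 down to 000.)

  ### -> .   bit 7 = 0  t=1,i=13
  ##. -> .   bit 6 = 0  t=0,i=4
  #.# -> .   bit 5 = 0  t=0,i=5
  #.. -> #   bit 4 = 1  t=0,i=0
  .## -> #   bit 3 = 1  t=0,i=3
  .#. -> #   bit 2 = 1  t=0,i=12
  ..# -> #   bit 1 = 1  t=0,i=2
  ... -> .   bit 0 = 0  t=0,i=1
  bits 00011110 = 30

30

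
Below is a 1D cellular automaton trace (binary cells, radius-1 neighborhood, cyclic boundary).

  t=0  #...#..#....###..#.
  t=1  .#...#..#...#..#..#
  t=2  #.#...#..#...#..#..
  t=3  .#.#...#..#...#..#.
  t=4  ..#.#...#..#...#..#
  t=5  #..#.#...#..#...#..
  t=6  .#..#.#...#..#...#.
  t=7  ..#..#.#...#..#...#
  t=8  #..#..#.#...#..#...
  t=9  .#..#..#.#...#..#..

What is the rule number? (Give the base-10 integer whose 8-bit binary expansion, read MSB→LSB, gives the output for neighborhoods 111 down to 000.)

  ### -> .   bit 7 = 0  t=0,i=13
  ##. -> .   bit 6 = 0  t=0,i=14
  #.# -> #   bit 5 = 1  t=0,i=18
  #.. -> #   bit 4 = 1  t=0,i=1
  .## -> #   bit 3 = 1  t=0,i=12
  .#. -> .   bit 2 = 0  t=0,i=0
  ..# -> .   bit 1 = 0  t=0,i=3
  ... -> .   bit 0 = 0  t=0,i=2
  bits 00111000 = 56

56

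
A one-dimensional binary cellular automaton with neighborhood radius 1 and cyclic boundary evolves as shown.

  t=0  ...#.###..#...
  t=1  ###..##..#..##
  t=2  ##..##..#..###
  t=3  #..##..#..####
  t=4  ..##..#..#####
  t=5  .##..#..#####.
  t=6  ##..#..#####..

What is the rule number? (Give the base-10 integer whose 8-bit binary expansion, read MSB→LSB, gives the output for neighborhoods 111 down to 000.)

  ### -> #   bit 7 = 1  t=0,i=6
  ##. -> .   bit 6 = 0  t=0,i=7
  #.# -> .   bit 5 = 0  t=0,i=4
  #.. -> .   bit 4 = 0  t=0,i=8
  .## -> #   bit 3 = 1  t=0,i=5
  .#. -> .   bit 2 = 0  t=0,i=3
  ..# -> #   bit 1 = 1  t=0,i=2
  ... -> #   bit 0 = 1  t=0,i=0
  bits 10001011 = 139

139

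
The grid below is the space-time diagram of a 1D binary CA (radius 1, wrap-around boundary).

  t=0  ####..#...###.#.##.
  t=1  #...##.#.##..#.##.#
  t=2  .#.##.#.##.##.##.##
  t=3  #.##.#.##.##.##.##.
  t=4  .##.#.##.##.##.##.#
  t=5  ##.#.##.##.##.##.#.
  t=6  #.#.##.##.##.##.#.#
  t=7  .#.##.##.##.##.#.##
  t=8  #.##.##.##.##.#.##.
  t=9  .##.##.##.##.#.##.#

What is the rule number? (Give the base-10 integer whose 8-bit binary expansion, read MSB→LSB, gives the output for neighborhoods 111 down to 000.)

  nb ###: next=.  (t=0,i=1, bit7=0)
  nb ##.: next=.  (t=0,i=3, bit6=0)
  nb #.#: next=#  (t=0,i=13, bit5=1)
  nb #..: next=#  (t=0,i=4, bit4=1)
  nb .##: next=#  (t=0,i=0, bit3=1)
  nb .#.: next=.  (t=0,i=6, bit2=0)
  nb ..#: next=#  (t=0,i=5, bit1=1)
  nb ...: next=.  (t=0,i=8, bit0=0)
  bits 00111010 = 58

58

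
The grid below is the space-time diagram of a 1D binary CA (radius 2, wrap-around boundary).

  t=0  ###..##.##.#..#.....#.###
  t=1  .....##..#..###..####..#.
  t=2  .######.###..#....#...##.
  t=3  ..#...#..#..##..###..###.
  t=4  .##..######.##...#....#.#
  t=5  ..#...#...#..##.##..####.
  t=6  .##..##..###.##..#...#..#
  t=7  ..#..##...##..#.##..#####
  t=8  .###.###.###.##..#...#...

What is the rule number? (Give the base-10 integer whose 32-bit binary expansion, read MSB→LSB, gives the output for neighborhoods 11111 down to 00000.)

  [31] ##### => .  t=0,i=0
  [30] ####. => .  t=0,i=1
  [29] ###.# => #  t=2,i=6
  [28] ###.. => .  t=0,i=2
  [27] ##.## => .  t=0,i=7
  [26] ##.#. => .  t=0,i=10
  [25] ##..# => .  t=0,i=3
  [24] ##... => #  t=3,i=24
  [23] #.### => .  t=0,i=22
  [22] #.##. => .  t=0,i=8
  [21] #.#.# => .  t=4,i=24
  [20] #.#.. => .  t=0,i=11
  [19] #..## => .  t=0,i=4
  [18] #..#. => #  t=0,i=13
  [17] #...# => .  t=2,i=20
  [16] #.... => .  t=0,i=16
  [15] .#### => #  t=0,i=23
  [14] .###. => #  t=1,i=13
  [13] .##.# => #  t=0,i=6
  [12] .##.. => #  t=1,i=6
  [11] .#.## => .  t=0,i=21
  [10] .#.#. => #  t=4,i=23
  [9] .#..# => #  t=0,i=12
  [8] .#... => .  t=0,i=15
  [7] ..### => .  t=1,i=12
  [6] ..##. => #  t=0,i=5
  [5] ..#.# => #  t=0,i=20
  [4] ..#.. => #  t=0,i=14
  [3] ...## => #  t=1,i=4
  [2] ...#. => #  t=0,i=19
  [1] ....# => #  t=0,i=18
  [0] ..... => #  t=0,i=17
  bits 00100001000001001111011001111111 = 553973375

553973375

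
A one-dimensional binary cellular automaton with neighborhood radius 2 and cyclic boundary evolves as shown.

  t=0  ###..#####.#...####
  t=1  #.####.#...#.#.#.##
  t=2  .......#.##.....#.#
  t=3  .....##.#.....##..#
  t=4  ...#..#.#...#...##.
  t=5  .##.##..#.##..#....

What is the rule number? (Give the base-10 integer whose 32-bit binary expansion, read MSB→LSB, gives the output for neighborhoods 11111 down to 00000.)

  ##### -> #   bit 31 = 1  t=0,i=0
  ####. -> .   bit 30 = 0  t=0,i=1
  ###.# -> .   bit 29 = 0  t=0,i=9
  ###.. -> #   bit 28 = 1  t=0,i=2
  ##.## -> .   bit 27 = 0  t=1,i=1
  ##.#. -> .   bit 26 = 0  t=0,i=10
  ##..# -> #   bit 25 = 1  t=0,i=3
  ##... -> .   bit 24 = 0  t=2,i=11
  #.### -> .   bit 23 = 0  t=1,i=2
  #.##. -> .   bit 22 = 0  t=2,i=9
  #.#.# -> .   bit 21 = 0  t=1,i=13
  #.#.. -> #   bit 20 = 1  t=0,i=11
  #..## -> #   bit 19 = 1  t=0,i=4
  #..#. -> #   bit 18 = 1  t=3,i=17
  #...# -> #   bit 17 = 1  t=0,i=13
  #.... -> .   bit 16 = 0  t=2,i=1
  .#### -> .   bit 15 = 0  t=0,i=6
  .###. -> #   bit 14 = 1  t=1,i=18
  .##.# -> #   bit 13 = 1  t=3,i=6
  .##.. -> .   bit 12 = 0  t=2,i=10
  .#.## -> #   bit 11 = 1  t=1,i=16
  .#.#. -> .   bit 10 = 0  t=1,i=12
  .#..# -> #   bit 9 = 1  t=4,i=4
  .#... -> .   bit 8 = 0  t=0,i=12
  ..### -> #   bit 7 = 1  t=0,i=5
  ..##. -> .   bit 6 = 0  t=3,i=5
  ..#.# -> .   bit 5 = 0  t=1,i=11
  ..#.. -> .   bit 4 = 0  t=3,i=18
  ...## -> .   bit 3 = 0  t=0,i=14
  ...#. -> #   bit 2 = 1  t=1,i=10
  ....# -> #   bit 1 = 1  t=2,i=5
  ..... -> .   bit 0 = 0  t=2,i=2
  bits 10010010000111100110101010000110 = 2451466886

2451466886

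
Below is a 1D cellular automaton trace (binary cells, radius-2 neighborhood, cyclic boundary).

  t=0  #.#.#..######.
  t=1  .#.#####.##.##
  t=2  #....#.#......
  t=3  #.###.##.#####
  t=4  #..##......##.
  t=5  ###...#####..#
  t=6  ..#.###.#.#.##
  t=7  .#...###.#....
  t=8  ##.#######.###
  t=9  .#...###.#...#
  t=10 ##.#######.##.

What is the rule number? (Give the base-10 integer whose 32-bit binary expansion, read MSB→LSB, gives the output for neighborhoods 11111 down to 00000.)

  [31] ##### => #  t=0,i=9
  [30] ####. => .  t=0,i=11
  [29] ###.# => #  t=0,i=12
  [28] ###.. => #  t=5,i=2
  [27] ##.## => .  t=1,i=8
  [26] ##.#. => #  t=0,i=13
  [25] ##..# => .  t=5,i=11
  [24] ##... => .  t=4,i=5
  [23] #.### => .  t=1,i=3
  [22] #.##. => .  t=1,i=9
  [21] #.#.# => .  t=0,i=0
  [20] #.#.. => #  t=0,i=4
  [19] #..## => #  t=0,i=6
  [18] #..#. => #  t=6,i=1
  [17] #...# => #  t=5,i=4
  [16] #.... => #  t=2,i=2
  [15] .#### => .  t=0,i=8
  [14] .###. => #  t=3,i=3
  [13] .##.# => .  t=1,i=10
  [12] .##.. => .  t=4,i=4
  [11] .#.## => .  t=1,i=2
  [10] .#.#. => #  t=0,i=1
  [9] .#..# => #  t=0,i=5
  [8] .#... => .  t=2,i=1
  [7] ..### => #  t=0,i=7
  [6] ..##. => .  t=4,i=3
  [5] ..#.# => .  t=2,i=5
  [4] ..#.. => #  t=2,i=0
  [3] ...## => #  t=4,i=10
  [2] ...#. => #  t=2,i=4
  [1] ....# => #  t=2,i=3
  [0] ..... => #  t=2,i=10
  bits 10110100000111110100011010011111 = 3021948575

3021948575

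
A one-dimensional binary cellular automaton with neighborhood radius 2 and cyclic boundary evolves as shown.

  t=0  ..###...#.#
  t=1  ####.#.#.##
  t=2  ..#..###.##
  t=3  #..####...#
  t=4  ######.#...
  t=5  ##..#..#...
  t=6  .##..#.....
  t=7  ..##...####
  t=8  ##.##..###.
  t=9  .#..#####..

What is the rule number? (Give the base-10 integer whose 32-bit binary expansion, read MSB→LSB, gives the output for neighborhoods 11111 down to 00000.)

1136260743

  ##### -> .   bit 31 = 0  t=1,i=0
  ####. -> #   bit 30 = 1  t=1,i=2
  ###.# -> .   bit 29 = 0  t=1,i=3
  ###.. -> .   bit 28 = 0  t=0,i=4
  ##.## -> .   bit 27 = 0  t=2,i=8
  ##.#. -> .   bit 26 = 0  t=1,i=4
  ##..# -> #   bit 25 = 1  t=2,i=0
  ##... -> #   bit 24 = 1  t=0,i=5
  #.### -> #   bit 23 = 1  t=1,i=9
  #.##. -> .   bit 22 = 0  t=2,i=9
  #.#.# -> #   bit 21 = 1  t=1,i=5
  #.#.. -> #   bit 20 = 1  t=0,i=10
  #..## -> #   bit 19 = 1  t=0,i=1
  #..#. -> .   bit 18 = 0  t=2,i=1
  #...# -> .   bit 17 = 0  t=0,i=6
  #.... -> #   bit 16 = 1  t=6,i=7
  .#### -> #   bit 15 = 1  t=1,i=10
  .###. -> #   bit 14 = 1  t=0,i=3
  .##.# -> #   bit 13 = 1  t=8,i=1
  .##.. -> #   bit 12 = 1  t=2,i=10
  .#.## -> .   bit 11 = 0  t=1,i=8
  .#.#. -> #   bit 10 = 1  t=0,i=9
  .#..# -> #   bit 9 = 1  t=0,i=0
  .#... -> .   bit 8 = 0  t=4,i=8
  ..### -> #   bit 7 = 1  t=0,i=2
  ..##. -> .   bit 6 = 0  t=3,i=10
  ..#.# -> .   bit 5 = 0  t=0,i=8
  ..#.. -> .   bit 4 = 0  t=2,i=2
  ...## -> .   bit 3 = 0  t=3,i=9
  ...#. -> #   bit 2 = 1  t=0,i=7
  ....# -> #   bit 1 = 1  t=6,i=10
  ..... -> #   bit 0 = 1  t=6,i=8
  bits 01000011101110011111011010000111 = 1136260743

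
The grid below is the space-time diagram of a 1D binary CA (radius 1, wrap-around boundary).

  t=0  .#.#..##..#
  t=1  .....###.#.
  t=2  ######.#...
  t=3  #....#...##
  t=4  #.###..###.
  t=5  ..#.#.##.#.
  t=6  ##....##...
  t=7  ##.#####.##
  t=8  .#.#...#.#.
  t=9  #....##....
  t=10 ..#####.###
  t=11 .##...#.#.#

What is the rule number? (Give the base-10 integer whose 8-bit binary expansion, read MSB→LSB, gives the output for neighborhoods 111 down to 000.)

75

  ### -> .   bit 7 = 0  t=1,i=6
  ##. -> #   bit 6 = 1  t=0,i=7
  #.# -> .   bit 5 = 0  t=0,i=0
  #.. -> .   bit 4 = 0  t=0,i=4
  .## -> #   bit 3 = 1  t=0,i=6
  .#. -> .   bit 2 = 0  t=0,i=1
  ..# -> #   bit 1 = 1  t=0,i=5
  ... -> #   bit 0 = 1  t=1,i=0
  bits 01001011 = 75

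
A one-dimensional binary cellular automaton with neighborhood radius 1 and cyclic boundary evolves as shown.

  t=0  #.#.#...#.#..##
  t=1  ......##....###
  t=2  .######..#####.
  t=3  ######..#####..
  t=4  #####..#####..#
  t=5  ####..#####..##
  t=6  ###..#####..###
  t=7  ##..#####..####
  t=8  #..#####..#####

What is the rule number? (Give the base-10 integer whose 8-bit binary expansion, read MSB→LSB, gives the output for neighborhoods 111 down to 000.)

  nb ###: next=#  (t=0,i=14, bit7=1)
  nb ##.: next=.  (t=0,i=0, bit6=0)
  nb #.#: next=.  (t=0,i=1, bit5=0)
  nb #..: next=.  (t=0,i=5, bit4=0)
  nb .##: next=#  (t=0,i=13, bit3=1)
  nb .#.: next=.  (t=0,i=2, bit2=0)
  nb ..#: next=#  (t=0,i=7, bit1=1)
  nb ...: next=#  (t=0,i=6, bit0=1)
  bits 10001011 = 139

139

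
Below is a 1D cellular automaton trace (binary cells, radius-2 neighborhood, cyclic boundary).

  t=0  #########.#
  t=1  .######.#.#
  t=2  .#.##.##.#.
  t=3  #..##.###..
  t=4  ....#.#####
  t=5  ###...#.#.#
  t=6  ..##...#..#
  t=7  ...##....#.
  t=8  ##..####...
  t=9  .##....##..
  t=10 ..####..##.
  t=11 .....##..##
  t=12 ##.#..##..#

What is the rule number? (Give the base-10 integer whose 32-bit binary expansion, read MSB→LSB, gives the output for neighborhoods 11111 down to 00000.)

3083170818

  nb #####: next=#  (t=0,i=1, bit31=1)
  nb ####.: next=.  (t=0,i=7, bit30=0)
  nb ###.#: next=#  (t=0,i=8, bit29=1)
  nb ###..: next=#  (t=3,i=8, bit28=1)
  nb ##.##: next=.  (t=0,i=9, bit27=0)
  nb ##.#.: next=#  (t=1,i=7, bit26=1)
  nb ##..#: next=#  (t=3,i=9, bit25=1)
  nb ##...: next=#  (t=4,i=0, bit24=1)
  nb #.###: next=#  (t=0,i=10, bit23=1)
  nb #.##.: next=#  (t=2,i=3, bit22=1)
  nb #.#.#: next=.  (t=1,i=8, bit21=0)
  nb #.#..: next=.  (t=2,i=9, bit20=0)
  nb #..##: next=.  (t=3,i=2, bit19=0)
  nb #..#.: next=#  (t=2,i=0, bit18=1)
  nb #...#: next=.  (t=5,i=4, bit17=0)
  nb #....: next=#  (t=4,i=1, bit16=1)
  nb .####: next=.  (t=0,i=0, bit15=0)
  nb .###.: next=#  (t=3,i=7, bit14=1)
  nb .##.#: next=#  (t=2,i=4, bit13=1)
  nb .##..: next=#  (t=6,i=3, bit12=1)
  nb .#.##: next=.  (t=1,i=0, bit11=0)
  nb .#.#.: next=#  (t=1,i=9, bit10=1)
  nb .#..#: next=.  (t=2,i=10, bit9=0)
  nb .#...: next=.  (t=7,i=10, bit8=0)
  nb ..###: next=.  (t=8,i=4, bit7=0)
  nb ..##.: next=.  (t=3,i=3, bit6=0)
  nb ..#.#: next=.  (t=2,i=1, bit5=0)
  nb ..#..: next=.  (t=3,i=0, bit4=0)
  nb ...##: next=.  (t=7,i=2, bit3=0)
  nb ...#.: next=.  (t=4,i=3, bit2=0)
  nb ....#: next=#  (t=4,i=2, bit1=1)
  nb .....: next=.  (t=11,i=2, bit0=0)
  bits 10110111110001010111010000000010 = 3083170818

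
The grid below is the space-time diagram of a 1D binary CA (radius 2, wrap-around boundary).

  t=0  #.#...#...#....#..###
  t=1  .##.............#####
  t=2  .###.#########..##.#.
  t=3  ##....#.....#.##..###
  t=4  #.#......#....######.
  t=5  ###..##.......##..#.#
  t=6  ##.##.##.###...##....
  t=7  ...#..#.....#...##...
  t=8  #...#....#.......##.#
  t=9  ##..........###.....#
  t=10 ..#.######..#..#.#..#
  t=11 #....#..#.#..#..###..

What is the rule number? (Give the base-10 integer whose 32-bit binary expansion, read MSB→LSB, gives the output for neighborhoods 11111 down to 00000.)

  [31] ##### => .  t=1,i=18
  [30] ####. => #  t=0,i=20
  [29] ###.# => .  t=0,i=0
  [28] ###.. => .  t=2,i=13
  [27] ##.## => .  t=1,i=0
  [26] ##.#. => #  t=0,i=1
  [25] ##..# => #  t=2,i=14
  [24] ##... => #  t=1,i=3
  [23] #.### => .  t=2,i=5
  [22] #.##. => #  t=1,i=1
  [21] #.#.# => #  t=4,i=0
  [20] #.#.. => #  t=0,i=2
  [19] #..## => #  t=0,i=17
  [18] #..#. => .  t=5,i=17
  [17] #...# => .  t=0,i=4
  [16] #.... => .  t=0,i=12
  [15] .#### => #  t=0,i=19
  [14] .###. => .  t=2,i=2
  [13] .##.# => .  t=2,i=17
  [12] .##.. => #  t=1,i=2
  [11] .#.## => .  t=3,i=13
  [10] .#.#. => #  t=4,i=1
  [9] .#..# => #  t=0,i=16
  [8] .#... => .  t=0,i=3
  [7] ..### => #  t=0,i=18
  [6] ..##. => .  t=2,i=16
  [5] ..#.# => .  t=3,i=12
  [4] ..#.. => .  t=0,i=6
  [3] ...## => .  t=1,i=15
  [2] ...#. => .  t=0,i=5
  [1] ....# => .  t=0,i=13
  [0] ..... => #  t=1,i=5
  bits 01000111011110001001011010000001 = 1199085185

1199085185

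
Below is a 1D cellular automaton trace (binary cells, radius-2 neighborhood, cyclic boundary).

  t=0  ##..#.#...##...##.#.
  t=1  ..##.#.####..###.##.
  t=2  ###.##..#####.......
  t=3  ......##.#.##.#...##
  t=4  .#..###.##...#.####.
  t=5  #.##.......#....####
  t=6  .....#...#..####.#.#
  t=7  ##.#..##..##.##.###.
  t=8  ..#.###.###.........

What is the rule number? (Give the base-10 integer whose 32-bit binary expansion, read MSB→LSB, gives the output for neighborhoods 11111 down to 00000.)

  [31] ##### => .  t=2,i=10
  [30] ####. => #  t=1,i=9
  [29] ###.# => .  t=1,i=15
  [28] ###.. => #  t=1,i=10
  [27] ##.## => .  t=1,i=16
  [26] ##.#. => #  t=0,i=17
  [25] ##..# => #  t=0,i=2
  [24] ##... => .  t=0,i=12
  [23] #.### => .  t=1,i=7
  [22] #.##. => .  t=0,i=0
  [21] #.#.# => #  t=0,i=18
  [20] #.#.. => .  t=0,i=6
  [19] #..## => #  t=1,i=12
  [18] #..#. => #  t=0,i=3
  [17] #...# => #  t=0,i=8
  [16] #.... => #  t=2,i=14
  [15] .#### => #  t=1,i=8
  [14] .###. => .  t=1,i=14
  [13] .##.# => .  t=0,i=16
  [12] .##.. => .  t=0,i=1
  [11] .#.## => .  t=0,i=19
  [10] .#.#. => #  t=0,i=5
  [9] .#..# => #  t=4,i=2
  [8] .#... => #  t=0,i=7
  [7] ..### => .  t=1,i=13
  [6] ..##. => #  t=0,i=10
  [5] ..#.# => .  t=0,i=4
  [4] ..#.. => .  t=4,i=1
  [3] ...## => #  t=0,i=9
  [2] ...#. => .  t=4,i=12
  [1] ....# => #  t=2,i=18
  [0] ..... => .  t=2,i=15
  bits 01010110001011111000011101001010 = 1445955402

1445955402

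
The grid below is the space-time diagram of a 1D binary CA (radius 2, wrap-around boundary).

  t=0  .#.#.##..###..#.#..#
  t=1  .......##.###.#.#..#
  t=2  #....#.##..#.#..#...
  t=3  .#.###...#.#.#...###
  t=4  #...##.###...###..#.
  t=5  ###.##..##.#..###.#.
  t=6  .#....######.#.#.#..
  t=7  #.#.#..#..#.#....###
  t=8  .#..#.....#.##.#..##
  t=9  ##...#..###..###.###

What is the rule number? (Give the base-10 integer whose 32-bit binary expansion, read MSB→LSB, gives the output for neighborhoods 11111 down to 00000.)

1444602214

  nb #####: next=.  (t=6,i=8, bit31=0)
  nb ####.: next=#  (t=6,i=10, bit30=1)
  nb ###.#: next=.  (t=1,i=12, bit29=0)
  nb ###..: next=#  (t=0,i=11, bit28=1)
  nb ##.##: next=.  (t=1,i=9, bit27=0)
  nb ##.#.: next=#  (t=1,i=13, bit26=1)
  nb ##..#: next=#  (t=0,i=7, bit25=1)
  nb ##...: next=.  (t=3,i=6, bit24=0)
  nb #.###: next=.  (t=1,i=10, bit23=0)
  nb #.##.: next=.  (t=0,i=5, bit22=0)
  nb #.#.#: next=.  (t=0,i=1, bit21=0)
  nb #.#..: next=#  (t=0,i=16, bit20=1)
  nb #..##: next=#  (t=0,i=8, bit19=1)
  nb #..#.: next=.  (t=0,i=13, bit18=0)
  nb #...#: next=#  (t=2,i=18, bit17=1)
  nb #....: next=.  (t=1,i=1, bit16=0)
  nb .####: next=#  (t=6,i=7, bit15=1)
  nb .###.: next=#  (t=0,i=10, bit14=1)
  nb .##.#: next=#  (t=1,i=8, bit13=1)
  nb .##..: next=.  (t=0,i=6, bit12=0)
  nb .#.##: next=.  (t=0,i=4, bit11=0)
  nb .#.#.: next=.  (t=0,i=0, bit10=0)
  nb .#..#: next=.  (t=0,i=17, bit9=0)
  nb .#...: next=#  (t=1,i=0, bit8=1)
  nb ..###: next=.  (t=0,i=9, bit7=0)
  nb ..##.: next=#  (t=1,i=7, bit6=1)
  nb ..#.#: next=#  (t=0,i=14, bit5=1)
  nb ..#..: next=.  (t=1,i=19, bit4=0)
  nb ...##: next=.  (t=1,i=6, bit3=0)
  nb ...#.: next=#  (t=2,i=4, bit2=1)
  nb ....#: next=#  (t=1,i=5, bit1=1)
  nb .....: next=.  (t=1,i=2, bit0=0)
  bits 01010110000110101110000101100110 = 1444602214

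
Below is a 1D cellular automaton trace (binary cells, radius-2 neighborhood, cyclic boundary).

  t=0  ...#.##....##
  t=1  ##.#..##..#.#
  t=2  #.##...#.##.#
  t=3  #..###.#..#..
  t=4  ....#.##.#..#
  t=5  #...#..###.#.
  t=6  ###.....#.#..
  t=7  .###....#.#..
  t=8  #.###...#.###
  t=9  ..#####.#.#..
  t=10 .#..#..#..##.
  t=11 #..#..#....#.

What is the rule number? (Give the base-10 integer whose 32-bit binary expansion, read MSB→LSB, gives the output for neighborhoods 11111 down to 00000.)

2509664552

  #####|#  b31=1 t=9,i=4
  ####.|.  b30=0 t=8,i=12
  ###.#|.  b29=0 t=1,i=1
  ###..|#  b28=1 t=6,i=2
  ##.##|.  b27=0 t=2,i=1
  ##.#.|#  b26=1 t=1,i=2
  ##..#|.  b25=0 t=1,i=8
  ##...|#  b24=1 t=0,i=0
  #.###|#  b23=1 t=1,i=12
  #.##.|.  b22=0 t=0,i=5
  #.#.#|.  b21=0 t=5,i=11
  #.#..|#  b20=1 t=1,i=3
  #..##|.  b19=0 t=1,i=5
  #..#.|#  b18=1 t=1,i=9
  #...#|#  b17=1 t=0,i=1
  #....|.  b16=0 t=0,i=8
  .####|.  b15=0 t=8,i=11
  .###.|#  b14=1 t=1,i=0
  .##.#|#  b13=1 t=2,i=0
  .##..|#  b12=1 t=0,i=6
  .#.##|.  b11=0 t=0,i=4
  .#.#.|.  b10=0 t=5,i=12
  .#..#|.  b9=0 t=1,i=4
  .#...|#  b8=1 t=4,i=0
  ..###|.  b7=0 t=3,i=3
  ..##.|.  b6=0 t=0,i=11
  ..#.#|#  b5=1 t=0,i=3
  ..#..|.  b4=0 t=3,i=0
  ...##|#  b3=1 t=0,i=10
  ...#.|.  b2=0 t=0,i=2
  ....#|.  b1=0 t=0,i=9
  .....|.  b0=0 t=6,i=5
  bits 10010101100101100111000100101000 = 2509664552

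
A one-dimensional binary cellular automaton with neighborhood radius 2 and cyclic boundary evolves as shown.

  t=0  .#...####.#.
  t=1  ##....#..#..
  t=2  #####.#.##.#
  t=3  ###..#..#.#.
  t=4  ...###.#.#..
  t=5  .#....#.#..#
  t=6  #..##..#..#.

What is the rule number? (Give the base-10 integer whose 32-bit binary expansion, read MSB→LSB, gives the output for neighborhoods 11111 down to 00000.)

2404226130

  [31] ##### => #  t=2,i=1
  [30] ####. => .  t=0,i=7
  [29] ###.# => .  t=0,i=8
  [28] ###.. => .  t=3,i=2
  [27] ##.## => #  t=2,i=10
  [26] ##.#. => #  t=0,i=9
  [25] ##..# => #  t=3,i=3
  [24] ##... => #  t=1,i=2
  [23] #.### => .  t=2,i=11
  [22] #.##. => #  t=2,i=8
  [21] #.#.# => .  t=2,i=6
  [20] #.#.. => .  t=0,i=10
  [19] #..## => #  t=1,i=11
  [18] #..#. => #  t=0,i=0
  [17] #...# => .  t=0,i=3
  [16] #.... => #  t=1,i=3
  [15] .#### => #  t=0,i=6
  [14] .###. => .  t=3,i=1
  [13] .##.# => .  t=2,i=9
  [12] .##.. => #  t=1,i=1
  [11] .#.## => .  t=2,i=7
  [10] .#.#. => #  t=3,i=9
  [9] .#..# => .  t=0,i=11
  [8] .#... => .  t=0,i=2
  [7] ..### => .  t=0,i=5
  [6] ..##. => #  t=1,i=0
  [5] ..#.# => .  t=3,i=8
  [4] ..#.. => #  t=0,i=1
  [3] ...## => .  t=0,i=4
  [2] ...#. => .  t=1,i=5
  [1] ....# => #  t=1,i=4
  [0] ..... => .  t=4,i=0
  bits 10001111010011011001010001010010 = 2404226130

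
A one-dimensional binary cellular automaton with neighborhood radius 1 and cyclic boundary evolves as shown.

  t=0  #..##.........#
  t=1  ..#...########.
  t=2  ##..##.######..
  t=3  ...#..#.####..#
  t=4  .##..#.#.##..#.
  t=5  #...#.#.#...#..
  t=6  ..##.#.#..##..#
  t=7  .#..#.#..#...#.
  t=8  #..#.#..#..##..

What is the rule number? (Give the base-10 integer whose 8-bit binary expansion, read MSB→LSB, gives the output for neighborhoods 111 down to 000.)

  ###|#  b7=1 t=1,i=7
  ##.|.  b6=0 t=0,i=0
  #.#|#  b5=1 t=2,i=6
  #..|.  b4=0 t=0,i=1
  .##|.  b3=0 t=0,i=3
  .#.|.  b2=0 t=1,i=2
  ..#|#  b1=1 t=0,i=2
  ...|#  b0=1 t=0,i=6
  bits 10100011 = 163

163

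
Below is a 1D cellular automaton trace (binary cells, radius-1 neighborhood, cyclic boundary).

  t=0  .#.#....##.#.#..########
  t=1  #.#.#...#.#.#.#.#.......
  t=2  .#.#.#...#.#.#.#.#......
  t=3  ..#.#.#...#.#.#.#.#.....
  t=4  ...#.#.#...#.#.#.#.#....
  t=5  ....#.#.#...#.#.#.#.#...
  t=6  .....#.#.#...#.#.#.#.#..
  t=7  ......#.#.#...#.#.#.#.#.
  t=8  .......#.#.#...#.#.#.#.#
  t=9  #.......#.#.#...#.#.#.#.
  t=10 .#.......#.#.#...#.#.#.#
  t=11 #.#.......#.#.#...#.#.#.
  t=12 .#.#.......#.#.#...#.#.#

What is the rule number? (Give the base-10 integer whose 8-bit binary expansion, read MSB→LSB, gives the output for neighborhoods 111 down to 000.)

  [7] ### => .  t=0,i=17
  [6] ##. => .  t=0,i=9
  [5] #.# => #  t=0,i=0
  [4] #.. => #  t=0,i=4
  [3] .## => #  t=0,i=8
  [2] .#. => .  t=0,i=1
  [1] ..# => .  t=0,i=7
  [0] ... => .  t=0,i=5
  bits 00111000 = 56

56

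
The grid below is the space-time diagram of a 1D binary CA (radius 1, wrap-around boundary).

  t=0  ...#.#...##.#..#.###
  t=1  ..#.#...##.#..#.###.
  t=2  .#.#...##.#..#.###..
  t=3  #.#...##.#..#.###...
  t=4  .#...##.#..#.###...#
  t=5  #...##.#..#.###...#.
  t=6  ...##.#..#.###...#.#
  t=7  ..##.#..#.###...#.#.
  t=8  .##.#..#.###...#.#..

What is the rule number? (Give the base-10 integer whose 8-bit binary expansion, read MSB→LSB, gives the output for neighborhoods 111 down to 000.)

  ### -> #   bit 7 = 1  t=0,i=18
  ##. -> .   bit 6 = 0  t=0,i=10
  #.# -> #   bit 5 = 1  t=0,i=4
  #.. -> .   bit 4 = 0  t=0,i=0
  .## -> #   bit 3 = 1  t=0,i=9
  .#. -> .   bit 2 = 0  t=0,i=3
  ..# -> #   bit 1 = 1  t=0,i=2
  ... -> .   bit 0 = 0  t=0,i=1
  bits 10101010 = 170

170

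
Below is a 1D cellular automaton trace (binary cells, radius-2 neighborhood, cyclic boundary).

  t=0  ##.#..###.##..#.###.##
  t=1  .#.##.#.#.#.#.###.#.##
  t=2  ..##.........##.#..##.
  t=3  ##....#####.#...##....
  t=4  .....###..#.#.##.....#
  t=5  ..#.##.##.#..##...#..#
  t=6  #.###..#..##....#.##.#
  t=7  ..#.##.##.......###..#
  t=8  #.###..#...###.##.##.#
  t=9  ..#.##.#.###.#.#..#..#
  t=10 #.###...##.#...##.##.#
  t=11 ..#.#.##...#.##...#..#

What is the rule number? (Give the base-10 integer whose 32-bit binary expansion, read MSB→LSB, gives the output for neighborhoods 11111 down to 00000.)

  [31] ##### => .  t=3,i=8
  [30] ####. => .  t=0,i=0
  [29] ###.# => #  t=0,i=1
  [28] ###.. => #  t=4,i=7
  [27] ##.## => .  t=0,i=9
  [26] ##.#. => .  t=0,i=2
  [25] ##..# => #  t=0,i=12
  [24] ##... => .  t=2,i=4
  [23] #.### => #  t=0,i=16
  [22] #.##. => #  t=0,i=10
  [21] #.#.# => .  t=1,i=1
  [20] #.#.. => #  t=0,i=3
  [19] #..## => .  t=0,i=5
  [18] #..#. => .  t=0,i=13
  [17] #...# => #  t=2,i=0
  [16] #.... => .  t=2,i=5
  [15] .#### => #  t=0,i=21
  [14] .###. => .  t=0,i=7
  [13] .##.# => .  t=1,i=4
  [12] .##.. => .  t=0,i=11
  [11] .#.## => #  t=0,i=15
  [10] .#.#. => .  t=1,i=7
  [9] .#..# => #  t=0,i=4
  [8] .#... => .  t=3,i=13
  [7] ..### => #  t=0,i=6
  [6] ..##. => .  t=2,i=2
  [5] ..#.# => #  t=0,i=14
  [4] ..#.. => #  t=4,i=21
  [3] ...## => #  t=2,i=1
  [2] ...#. => .  t=4,i=20
  [1] ....# => .  t=2,i=11
  [0] ..... => #  t=2,i=6
  bits 00110010110100101000101010111001 = 852658873

852658873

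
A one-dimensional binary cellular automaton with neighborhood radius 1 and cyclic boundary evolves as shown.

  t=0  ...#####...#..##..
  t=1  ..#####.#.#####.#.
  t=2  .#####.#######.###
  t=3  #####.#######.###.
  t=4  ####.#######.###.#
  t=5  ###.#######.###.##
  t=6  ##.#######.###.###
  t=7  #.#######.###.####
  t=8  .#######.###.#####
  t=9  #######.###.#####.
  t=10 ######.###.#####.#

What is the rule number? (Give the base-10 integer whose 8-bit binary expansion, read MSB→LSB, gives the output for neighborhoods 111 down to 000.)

  [7] ### => #  t=0,i=4
  [6] ##. => .  t=0,i=7
  [5] #.# => #  t=1,i=7
  [4] #.. => #  t=0,i=8
  [3] .## => #  t=0,i=3
  [2] .#. => #  t=0,i=11
  [1] ..# => #  t=0,i=2
  [0] ... => .  t=0,i=0
  bits 10111110 = 190

190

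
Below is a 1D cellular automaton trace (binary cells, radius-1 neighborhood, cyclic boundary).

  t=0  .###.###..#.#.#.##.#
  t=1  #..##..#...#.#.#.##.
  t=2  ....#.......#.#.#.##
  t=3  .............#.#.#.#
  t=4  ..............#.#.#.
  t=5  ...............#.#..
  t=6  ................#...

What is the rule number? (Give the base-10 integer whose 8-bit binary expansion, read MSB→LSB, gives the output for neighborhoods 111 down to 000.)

  nb ###: next=.  (t=0,i=2, bit7=0)
  nb ##.: next=#  (t=0,i=3, bit6=1)
  nb #.#: next=#  (t=0,i=0, bit5=1)
  nb #..: next=.  (t=0,i=8, bit4=0)
  nb .##: next=.  (t=0,i=1, bit3=0)
  nb .#.: next=.  (t=0,i=10, bit2=0)
  nb ..#: next=.  (t=0,i=9, bit1=0)
  nb ...: next=.  (t=1,i=9, bit0=0)
  bits 01100000 = 96

96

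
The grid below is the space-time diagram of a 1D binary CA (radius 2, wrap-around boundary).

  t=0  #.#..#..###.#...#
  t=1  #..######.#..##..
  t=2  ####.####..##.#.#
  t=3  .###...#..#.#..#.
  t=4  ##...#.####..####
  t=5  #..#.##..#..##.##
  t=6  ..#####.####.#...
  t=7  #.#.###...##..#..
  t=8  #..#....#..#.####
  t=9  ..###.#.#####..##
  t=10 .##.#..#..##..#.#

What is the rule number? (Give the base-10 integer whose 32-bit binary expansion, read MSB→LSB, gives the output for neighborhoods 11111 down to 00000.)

  ##### -> #   bit 31 = 1  t=1,i=5
  ####. -> #   bit 30 = 1  t=1,i=7
  ###.# -> #   bit 29 = 1  t=0,i=10
  ###.. -> .   bit 28 = 0  t=2,i=8
  ##.## -> .   bit 27 = 0  t=2,i=4
  ##.#. -> .   bit 26 = 0  t=0,i=1
  ##..# -> .   bit 25 = 0  t=1,i=15
  ##... -> .   bit 24 = 0  t=3,i=4
  #.### -> .   bit 23 = 0  t=2,i=5
  #.##. -> #   bit 22 = 1  t=5,i=5
  #.#.# -> .   bit 21 = 0  t=2,i=14
  #.#.. -> .   bit 20 = 0  t=0,i=2
  #..## -> #   bit 19 = 1  t=0,i=7
  #..#. -> #   bit 18 = 1  t=0,i=4
  #...# -> #   bit 17 = 1  t=0,i=14
  #.... -> .   bit 16 = 0  t=6,i=15
  .#### -> .   bit 15 = 0  t=1,i=4
  .###. -> .   bit 14 = 0  t=0,i=9
  .##.# -> #   bit 13 = 1  t=0,i=0
  .##.. -> #   bit 12 = 1  t=1,i=14
  .#.## -> #   bit 11 = 1  t=2,i=15
  .#.#. -> .   bit 10 = 0  t=3,i=11
  .#..# -> #   bit 9 = 1  t=0,i=3
  .#... -> #   bit 8 = 1  t=0,i=13
  ..### -> #   bit 7 = 1  t=0,i=8
  ..##. -> .   bit 6 = 0  t=0,i=16
  ..#.# -> #   bit 5 = 1  t=3,i=10
  ..#.. -> #   bit 4 = 1  t=0,i=5
  ...## -> .   bit 3 = 0  t=0,i=15
  ...#. -> .   bit 2 = 0  t=3,i=6
  ....# -> #   bit 1 = 1  t=6,i=0
  ..... -> .   bit 0 = 0  t=6,i=16
  bits 11100000010011100011101110110010 = 3763223474

3763223474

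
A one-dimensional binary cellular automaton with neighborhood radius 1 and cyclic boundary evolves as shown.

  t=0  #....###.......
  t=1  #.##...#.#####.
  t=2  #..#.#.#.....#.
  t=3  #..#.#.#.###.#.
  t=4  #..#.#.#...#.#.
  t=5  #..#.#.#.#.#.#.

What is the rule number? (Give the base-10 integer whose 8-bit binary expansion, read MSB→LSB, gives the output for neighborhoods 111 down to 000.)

  [7] ### => .  t=0,i=6
  [6] ##. => #  t=0,i=7
  [5] #.# => .  t=1,i=1
  [4] #.. => .  t=0,i=1
  [3] .## => .  t=0,i=5
  [2] .#. => #  t=0,i=0
  [1] ..# => .  t=0,i=4
  [0] ... => #  t=0,i=2
  bits 01000101 = 69

69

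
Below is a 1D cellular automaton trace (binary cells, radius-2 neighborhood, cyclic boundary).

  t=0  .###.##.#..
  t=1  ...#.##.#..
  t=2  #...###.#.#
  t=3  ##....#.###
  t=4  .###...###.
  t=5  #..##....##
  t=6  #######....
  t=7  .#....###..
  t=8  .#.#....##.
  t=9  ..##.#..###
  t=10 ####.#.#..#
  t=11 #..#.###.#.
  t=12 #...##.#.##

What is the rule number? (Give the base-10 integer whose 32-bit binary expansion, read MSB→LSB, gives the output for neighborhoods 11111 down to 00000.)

872004689

  [31] ##### => .  t=3,i=10
  [30] ####. => .  t=3,i=0
  [29] ###.# => #  t=0,i=3
  [28] ###.. => #  t=3,i=1
  [27] ##.## => .  t=0,i=4
  [26] ##.#. => .  t=0,i=7
  [25] ##..# => #  t=4,i=10
  [24] ##... => #  t=2,i=1
  [23] #.### => #  t=3,i=8
  [22] #.##. => #  t=0,i=5
  [21] #.#.# => #  t=2,i=8
  [20] #.#.. => #  t=0,i=8
  [19] #..## => #  t=4,i=0
  [18] #..#. => .  t=8,i=0
  [17] #...# => .  t=0,i=10
  [16] #.... => #  t=1,i=10
  [15] .#### => #  t=3,i=9
  [14] .###. => .  t=0,i=2
  [13] .##.# => #  t=0,i=6
  [12] .##.. => #  t=2,i=0
  [11] .#.## => #  t=1,i=4
  [10] .#.#. => #  t=8,i=2
  [9] .#..# => .  t=9,i=6
  [8] .#... => .  t=0,i=9
  [7] ..### => .  t=0,i=1
  [6] ..##. => #  t=5,i=3
  [5] ..#.# => .  t=1,i=3
  [4] ..#.. => #  t=7,i=1
  [3] ...## => .  t=0,i=0
  [2] ...#. => .  t=1,i=2
  [1] ....# => .  t=1,i=1
  [0] ..... => #  t=1,i=0
  bits 00110011111110011011110001010001 = 872004689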